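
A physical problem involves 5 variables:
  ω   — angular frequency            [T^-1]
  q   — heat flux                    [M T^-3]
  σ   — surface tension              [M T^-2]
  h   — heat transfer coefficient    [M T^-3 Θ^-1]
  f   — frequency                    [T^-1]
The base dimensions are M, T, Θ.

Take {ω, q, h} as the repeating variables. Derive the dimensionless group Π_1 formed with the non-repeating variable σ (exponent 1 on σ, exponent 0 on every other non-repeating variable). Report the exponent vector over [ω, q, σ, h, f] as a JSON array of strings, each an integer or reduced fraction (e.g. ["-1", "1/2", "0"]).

Dimensional matrix (M×T×Θ by ω×q×σ×h×f):
  M: [ 0  1  1  1  0]
  T: [-1 -3 -2 -3 -1]
  Θ: [ 0  0  0 -1  0]
RREF → pivots at {ω,q,h} ⇒ r = 3
Repeat: ω,q,h; free: σ,f
RREF:
  r0: [   1    0   -1    0    1]
  r1: [   0    1    1    0    0]
  r2: [   0    0    0    1    0]
Fix exponent of σ at 1, f at 0; solve each RREF row for its pivot's exponent:
  r0: exp(ω) + (-1)·1 = 0 ⇒ exp(ω) = 1
  r1: exp(q) + (1)·1 = 0 ⇒ exp(q) = -1
  r2: exp(h) + (0)·1 = 0 ⇒ exp(h) = 0
Π_1 = ω · q^-1 · σ

["1", "-1", "1", "0", "0"]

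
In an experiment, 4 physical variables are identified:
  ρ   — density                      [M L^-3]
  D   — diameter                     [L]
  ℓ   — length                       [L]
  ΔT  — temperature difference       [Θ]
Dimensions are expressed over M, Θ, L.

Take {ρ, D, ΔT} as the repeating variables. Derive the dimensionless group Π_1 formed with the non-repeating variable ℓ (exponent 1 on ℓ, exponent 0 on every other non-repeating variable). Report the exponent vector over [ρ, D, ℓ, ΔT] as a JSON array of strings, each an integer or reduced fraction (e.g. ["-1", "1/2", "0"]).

Dimensional matrix (M×Θ×L by ρ×D×ℓ×ΔT):
  M: [ 1  0  0  0]
  Θ: [ 0  0  0  1]
  L: [-3  1  1  0]
Row reduction gives pivot columns ρ,D,ΔT; rank = 3
Pivot set = {ρ,D,ΔT}, free = {ℓ}
RREF:
  r0: [   1    0    0    0]
  r1: [   0    1    1    0]
  r2: [   0    0    0    1]
Fix exponent of ℓ at 1; solve each RREF row for its pivot's exponent:
  r0: exp(ρ) + (0)·1 = 0 ⇒ exp(ρ) = 0
  r1: exp(D) + (1)·1 = 0 ⇒ exp(D) = -1
  r2: exp(ΔT) + (0)·1 = 0 ⇒ exp(ΔT) = 0
Π_1 = D^-1 · ℓ

["0", "-1", "1", "0"]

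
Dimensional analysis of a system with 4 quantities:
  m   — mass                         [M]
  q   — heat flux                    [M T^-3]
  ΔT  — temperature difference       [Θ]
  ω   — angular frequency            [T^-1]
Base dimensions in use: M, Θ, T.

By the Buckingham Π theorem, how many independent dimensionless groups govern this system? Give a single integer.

Exponent matrix [M,Θ,T] × [m,q,ΔT,ω]:
  M: [ 1  1  0  0]
  Θ: [ 0  0  1  0]
  T: [ 0 -3  0 -1]
Row reduction gives pivot columns m,q,ΔT; rank = 3
n=4, r=3 ⇒ 1 dimensionless group

1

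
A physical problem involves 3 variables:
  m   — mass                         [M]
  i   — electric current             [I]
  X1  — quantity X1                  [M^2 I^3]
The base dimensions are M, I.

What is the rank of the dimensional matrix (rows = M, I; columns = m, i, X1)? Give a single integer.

2

Dimensional matrix (M×I by m×i×X1):
  M: [ 1  0  2]
  I: [ 0  1  3]
Echelon form has 2 nonzero rows (pivots: m,i)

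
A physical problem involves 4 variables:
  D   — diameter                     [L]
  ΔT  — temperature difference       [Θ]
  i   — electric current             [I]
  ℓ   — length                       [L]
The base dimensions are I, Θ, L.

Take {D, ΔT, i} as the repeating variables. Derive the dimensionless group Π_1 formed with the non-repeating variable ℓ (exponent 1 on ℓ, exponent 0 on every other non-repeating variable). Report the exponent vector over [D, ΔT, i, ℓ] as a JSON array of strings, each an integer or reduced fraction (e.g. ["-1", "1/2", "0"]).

Write exponents as rows I,Θ,L / cols D,ΔT,i,ℓ:
  I: [ 0  0  1  0]
  Θ: [ 0  1  0  0]
  L: [ 1  0  0  1]
Echelon form has 3 nonzero rows (pivots: D,ΔT,i)
Repeat: D,ΔT,i; free: ℓ
RREF:
  r0: [   1    0    0    1]
  r1: [   0    1    0    0]
  r2: [   0    0    1    0]
Fix exponent of ℓ at 1; solve each RREF row for its pivot's exponent:
  r0: exp(D) + (1)·1 = 0 ⇒ exp(D) = -1
  r1: exp(ΔT) + (0)·1 = 0 ⇒ exp(ΔT) = 0
  r2: exp(i) + (0)·1 = 0 ⇒ exp(i) = 0
Π_1 = D^-1 · ℓ

["-1", "0", "0", "1"]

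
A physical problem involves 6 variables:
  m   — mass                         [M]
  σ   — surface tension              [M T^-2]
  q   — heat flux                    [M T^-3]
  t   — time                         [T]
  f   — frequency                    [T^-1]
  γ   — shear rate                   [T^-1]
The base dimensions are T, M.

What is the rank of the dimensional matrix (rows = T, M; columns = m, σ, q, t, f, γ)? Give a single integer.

2

Write exponents as rows T,M / cols m,σ,q,t,f,γ:
  T: [ 0 -2 -3  1 -1 -1]
  M: [ 1  1  1  0  0  0]
Row reduction gives pivot columns m,σ; rank = 2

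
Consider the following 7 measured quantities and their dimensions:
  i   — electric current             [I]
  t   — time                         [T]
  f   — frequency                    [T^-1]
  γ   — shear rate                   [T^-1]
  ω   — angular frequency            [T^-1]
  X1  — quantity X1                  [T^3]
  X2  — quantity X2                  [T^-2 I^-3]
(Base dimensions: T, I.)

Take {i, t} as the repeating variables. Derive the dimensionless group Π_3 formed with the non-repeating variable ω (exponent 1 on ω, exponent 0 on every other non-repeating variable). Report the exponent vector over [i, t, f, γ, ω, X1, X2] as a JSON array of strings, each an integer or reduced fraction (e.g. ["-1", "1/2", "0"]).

["0", "1", "0", "0", "1", "0", "0"]

Exponent matrix [T,I] × [i,t,f,γ,ω,X1,X2]:
  T: [ 0  1 -1 -1 -1  3 -2]
  I: [ 1  0  0  0  0  0 -3]
Echelon form has 2 nonzero rows (pivots: i,t)
Repeat: i,t; free: f,γ,ω,X1,X2
RREF:
  r0: [   1    0    0    0    0    0   -3]
  r1: [   0    1   -1   -1   -1    3   -2]
Fix exponent of ω at 1, f at 0, γ at 0, X1 at 0, X2 at 0; solve each RREF row for its pivot's exponent:
  r0: exp(i) + (0)·1 = 0 ⇒ exp(i) = 0
  r1: exp(t) + (-1)·1 = 0 ⇒ exp(t) = 1
Π_3 = t · ω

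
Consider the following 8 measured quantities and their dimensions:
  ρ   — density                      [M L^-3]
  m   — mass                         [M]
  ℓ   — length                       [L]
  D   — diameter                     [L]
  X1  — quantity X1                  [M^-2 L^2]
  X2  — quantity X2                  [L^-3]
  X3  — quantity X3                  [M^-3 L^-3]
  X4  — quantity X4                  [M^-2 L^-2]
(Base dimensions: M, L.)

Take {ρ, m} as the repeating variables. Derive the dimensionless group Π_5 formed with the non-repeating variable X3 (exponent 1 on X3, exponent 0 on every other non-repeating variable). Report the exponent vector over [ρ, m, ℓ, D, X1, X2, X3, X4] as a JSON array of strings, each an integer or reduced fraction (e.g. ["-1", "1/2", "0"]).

["-1", "4", "0", "0", "0", "0", "1", "0"]

Exponent matrix [M,L] × [ρ,m,ℓ,D,X1,X2,X3,X4]:
  M: [ 1  1  0  0 -2  0 -3 -2]
  L: [-3  0  1  1  2 -3 -3 -2]
Row reduction gives pivot columns ρ,m; rank = 2
Repeat: ρ,m; free: ℓ,D,X1,X2,X3,X4
RREF:
  r0: [   1    0 -1/3 -1/3 -2/3    1    1  2/3]
  r1: [   0    1  1/3  1/3 -4/3   -1   -4 -8/3]
Fix exponent of X3 at 1, ℓ at 0, D at 0, X1 at 0, X2 at 0, X4 at 0; solve each RREF row for its pivot's exponent:
  r0: exp(ρ) + (1)·1 = 0 ⇒ exp(ρ) = -1
  r1: exp(m) + (-4)·1 = 0 ⇒ exp(m) = 4
Π_5 = ρ^-1 · m^4 · X3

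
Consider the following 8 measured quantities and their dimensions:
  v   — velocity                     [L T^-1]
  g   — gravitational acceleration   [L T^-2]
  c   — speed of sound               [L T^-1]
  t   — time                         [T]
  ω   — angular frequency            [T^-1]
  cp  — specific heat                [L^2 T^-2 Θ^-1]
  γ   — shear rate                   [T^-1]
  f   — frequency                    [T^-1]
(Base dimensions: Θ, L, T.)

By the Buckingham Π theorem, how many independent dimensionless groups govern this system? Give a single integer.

5

Exponent matrix [Θ,L,T] × [v,g,c,t,ω,cp,γ,f]:
  Θ: [ 0  0  0  0  0 -1  0  0]
  L: [ 1  1  1  0  0  2  0  0]
  T: [-1 -2 -1  1 -1 -2 -1 -1]
Row reduction gives pivot columns v,g,cp; rank = 3
n=8, r=3 ⇒ 5 dimensionless groups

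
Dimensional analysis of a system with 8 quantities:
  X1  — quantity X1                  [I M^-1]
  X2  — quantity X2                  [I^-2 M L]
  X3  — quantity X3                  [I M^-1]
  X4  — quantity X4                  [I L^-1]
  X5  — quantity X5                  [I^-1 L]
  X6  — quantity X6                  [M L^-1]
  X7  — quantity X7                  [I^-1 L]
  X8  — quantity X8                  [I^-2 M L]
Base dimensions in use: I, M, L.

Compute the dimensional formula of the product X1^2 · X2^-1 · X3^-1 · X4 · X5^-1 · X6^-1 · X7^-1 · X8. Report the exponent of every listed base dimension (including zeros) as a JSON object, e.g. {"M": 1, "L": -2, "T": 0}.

Dimensional matrix (I×M×L by X1×X2×X3×X4×X5×X6×X7×X8):
  I: [ 1 -2  1  1 -1  0 -1 -2]
  M: [-1  1 -1  0  0  1  0  1]
  L: [ 0  1  0 -1  1 -1  1  1]
  [I]: (2)·1+(-1)·-2+(-1)·1+(1)·1+(-1)·-1+(-1)·0+(-1)·-1+(1)·-2 = 4
  [M]: (2)·-1+(-1)·1+(-1)·-1+(1)·0+(-1)·0+(-1)·1+(-1)·0+(1)·1 = -2
  [L]: (2)·0+(-1)·1+(-1)·0+(1)·-1+(-1)·1+(-1)·-1+(-1)·1+(1)·1 = -2
⇒ I^4 M^-2 L^-2

{"I": 4, "M": -2, "L": -2}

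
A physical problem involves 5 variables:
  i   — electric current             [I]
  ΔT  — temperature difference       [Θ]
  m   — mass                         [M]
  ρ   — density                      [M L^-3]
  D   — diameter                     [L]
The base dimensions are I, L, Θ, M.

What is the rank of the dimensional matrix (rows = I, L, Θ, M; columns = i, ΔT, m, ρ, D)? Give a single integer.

Dimensional matrix (I×L×Θ×M by i×ΔT×m×ρ×D):
  I: [ 1  0  0  0  0]
  L: [ 0  0  0 -3  1]
  Θ: [ 0  1  0  0  0]
  M: [ 0  0  1  1  0]
RREF → pivots at {i,ΔT,m,ρ} ⇒ r = 4

4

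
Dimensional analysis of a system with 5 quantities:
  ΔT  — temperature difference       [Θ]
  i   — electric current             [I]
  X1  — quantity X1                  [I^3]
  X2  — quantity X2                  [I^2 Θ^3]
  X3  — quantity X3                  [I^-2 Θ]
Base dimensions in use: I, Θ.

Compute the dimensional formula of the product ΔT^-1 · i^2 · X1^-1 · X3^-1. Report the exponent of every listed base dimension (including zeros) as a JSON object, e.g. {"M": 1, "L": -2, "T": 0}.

Write exponents as rows I,Θ / cols ΔT,i,X1,X2,X3:
  I: [ 0  1  3  2 -2]
  Θ: [ 1  0  0  3  1]
  [I]: (-1)·0+(2)·1+(-1)·3+(-1)·-2 = 1
  [Θ]: (-1)·1+(2)·0+(-1)·0+(-1)·1 = -2
⇒ I Θ^-2

{"I": 1, "Θ": -2}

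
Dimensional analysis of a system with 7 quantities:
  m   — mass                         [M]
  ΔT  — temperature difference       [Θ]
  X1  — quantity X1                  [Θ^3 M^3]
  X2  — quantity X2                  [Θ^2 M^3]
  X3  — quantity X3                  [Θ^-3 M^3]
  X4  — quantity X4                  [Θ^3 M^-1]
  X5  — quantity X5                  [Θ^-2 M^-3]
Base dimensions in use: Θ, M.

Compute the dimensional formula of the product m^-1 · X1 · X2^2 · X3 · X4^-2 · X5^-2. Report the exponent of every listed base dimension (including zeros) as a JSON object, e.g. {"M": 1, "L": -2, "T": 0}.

Exponent matrix [Θ,M] × [m,ΔT,X1,X2,X3,X4,X5]:
  Θ: [ 0  1  3  2 -3  3 -2]
  M: [ 1  0  3  3  3 -1 -3]
  [Θ]: (-1)·0+(1)·3+(2)·2+(1)·-3+(-2)·3+(-2)·-2 = 2
  [M]: (-1)·1+(1)·3+(2)·3+(1)·3+(-2)·-1+(-2)·-3 = 19
⇒ Θ^2 M^19

{"Θ": 2, "M": 19}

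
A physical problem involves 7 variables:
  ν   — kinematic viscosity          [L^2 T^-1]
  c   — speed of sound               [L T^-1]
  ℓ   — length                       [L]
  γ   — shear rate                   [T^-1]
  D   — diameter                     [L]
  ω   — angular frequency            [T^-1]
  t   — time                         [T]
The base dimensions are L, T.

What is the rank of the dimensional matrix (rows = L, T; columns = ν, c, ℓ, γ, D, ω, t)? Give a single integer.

Write exponents as rows L,T / cols ν,c,ℓ,γ,D,ω,t:
  L: [ 2  1  1  0  1  0  0]
  T: [-1 -1  0 -1  0 -1  1]
RREF → pivots at {ν,c} ⇒ r = 2

2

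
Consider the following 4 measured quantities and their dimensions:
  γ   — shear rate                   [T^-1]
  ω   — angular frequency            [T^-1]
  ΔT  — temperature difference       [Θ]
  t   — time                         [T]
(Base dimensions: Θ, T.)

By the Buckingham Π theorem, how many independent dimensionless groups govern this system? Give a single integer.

2

Write exponents as rows Θ,T / cols γ,ω,ΔT,t:
  Θ: [ 0  0  1  0]
  T: [-1 -1  0  1]
Echelon form has 2 nonzero rows (pivots: γ,ΔT)
4 vars − rank 2 = 2 Π groups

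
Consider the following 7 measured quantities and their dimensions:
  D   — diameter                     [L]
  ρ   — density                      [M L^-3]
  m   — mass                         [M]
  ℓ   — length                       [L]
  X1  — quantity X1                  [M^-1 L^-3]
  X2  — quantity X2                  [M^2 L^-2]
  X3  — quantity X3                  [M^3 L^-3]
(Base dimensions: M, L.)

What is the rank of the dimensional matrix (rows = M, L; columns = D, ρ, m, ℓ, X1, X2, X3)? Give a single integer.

Write exponents as rows M,L / cols D,ρ,m,ℓ,X1,X2,X3:
  M: [ 0  1  1  0 -1  2  3]
  L: [ 1 -3  0  1 -3 -2 -3]
Row reduction gives pivot columns D,ρ; rank = 2

2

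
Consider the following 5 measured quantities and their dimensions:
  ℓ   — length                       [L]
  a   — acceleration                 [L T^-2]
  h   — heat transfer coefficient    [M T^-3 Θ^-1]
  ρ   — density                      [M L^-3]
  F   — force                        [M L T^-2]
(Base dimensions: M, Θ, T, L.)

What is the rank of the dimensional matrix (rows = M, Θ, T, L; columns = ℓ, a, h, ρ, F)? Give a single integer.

4

Write exponents as rows M,Θ,T,L / cols ℓ,a,h,ρ,F:
  M: [ 0  0  1  1  1]
  Θ: [ 0  0 -1  0  0]
  T: [ 0 -2 -3  0 -2]
  L: [ 1  1  0 -3  1]
Row reduction gives pivot columns ℓ,a,h,ρ; rank = 4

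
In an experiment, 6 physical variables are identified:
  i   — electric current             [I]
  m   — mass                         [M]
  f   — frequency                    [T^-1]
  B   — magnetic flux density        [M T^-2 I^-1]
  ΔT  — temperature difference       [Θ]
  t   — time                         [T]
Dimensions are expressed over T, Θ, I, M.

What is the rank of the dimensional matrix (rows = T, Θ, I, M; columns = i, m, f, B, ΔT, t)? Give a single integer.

4

Write exponents as rows T,Θ,I,M / cols i,m,f,B,ΔT,t:
  T: [ 0  0 -1 -2  0  1]
  Θ: [ 0  0  0  0  1  0]
  I: [ 1  0  0 -1  0  0]
  M: [ 0  1  0  1  0  0]
RREF → pivots at {i,m,f,ΔT} ⇒ r = 4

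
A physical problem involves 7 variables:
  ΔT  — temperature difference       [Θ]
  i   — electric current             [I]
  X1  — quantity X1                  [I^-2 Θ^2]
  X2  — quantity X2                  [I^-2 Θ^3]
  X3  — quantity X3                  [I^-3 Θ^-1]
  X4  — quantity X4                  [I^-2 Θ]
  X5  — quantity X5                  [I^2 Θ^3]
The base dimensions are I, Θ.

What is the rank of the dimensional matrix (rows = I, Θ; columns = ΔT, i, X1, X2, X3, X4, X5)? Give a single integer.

Write exponents as rows I,Θ / cols ΔT,i,X1,X2,X3,X4,X5:
  I: [ 0  1 -2 -2 -3 -2  2]
  Θ: [ 1  0  2  3 -1  1  3]
Row reduction gives pivot columns ΔT,i; rank = 2

2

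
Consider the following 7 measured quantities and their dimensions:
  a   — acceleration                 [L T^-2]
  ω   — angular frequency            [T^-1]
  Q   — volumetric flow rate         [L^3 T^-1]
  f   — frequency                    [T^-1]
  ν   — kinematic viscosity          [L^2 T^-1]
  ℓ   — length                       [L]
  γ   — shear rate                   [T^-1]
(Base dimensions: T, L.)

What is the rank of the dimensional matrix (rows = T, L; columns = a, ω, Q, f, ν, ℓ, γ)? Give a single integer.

Dimensional matrix (T×L by a×ω×Q×f×ν×ℓ×γ):
  T: [-2 -1 -1 -1 -1  0 -1]
  L: [ 1  0  3  0  2  1  0]
Echelon form has 2 nonzero rows (pivots: a,ω)

2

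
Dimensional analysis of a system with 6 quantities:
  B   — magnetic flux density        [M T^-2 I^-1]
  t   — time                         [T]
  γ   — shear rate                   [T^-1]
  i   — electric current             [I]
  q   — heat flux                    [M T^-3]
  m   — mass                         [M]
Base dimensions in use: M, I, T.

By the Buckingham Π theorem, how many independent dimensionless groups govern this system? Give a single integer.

Exponent matrix [M,I,T] × [B,t,γ,i,q,m]:
  M: [ 1  0  0  0  1  1]
  I: [-1  0  0  1  0  0]
  T: [-2  1 -1  0 -3  0]
Row reduction gives pivot columns B,t,i; rank = 3
6 vars − rank 3 = 3 Π groups

3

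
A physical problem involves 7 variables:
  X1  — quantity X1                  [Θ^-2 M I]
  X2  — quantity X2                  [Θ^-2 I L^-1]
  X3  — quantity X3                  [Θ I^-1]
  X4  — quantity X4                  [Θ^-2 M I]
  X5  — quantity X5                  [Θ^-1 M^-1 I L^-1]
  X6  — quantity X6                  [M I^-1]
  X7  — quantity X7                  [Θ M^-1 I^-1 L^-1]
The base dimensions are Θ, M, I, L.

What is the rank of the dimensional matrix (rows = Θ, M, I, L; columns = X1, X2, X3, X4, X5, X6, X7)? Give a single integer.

3

Exponent matrix [Θ,M,I,L] × [X1,X2,X3,X4,X5,X6,X7]:
  Θ: [-2 -2  1 -2 -1  0  1]
  M: [ 1  0  0  1 -1  1 -1]
  I: [ 1  1 -1  1  1 -1 -1]
  L: [ 0 -1  0  0 -1  0 -1]
Echelon form has 3 nonzero rows (pivots: X1,X2,X3)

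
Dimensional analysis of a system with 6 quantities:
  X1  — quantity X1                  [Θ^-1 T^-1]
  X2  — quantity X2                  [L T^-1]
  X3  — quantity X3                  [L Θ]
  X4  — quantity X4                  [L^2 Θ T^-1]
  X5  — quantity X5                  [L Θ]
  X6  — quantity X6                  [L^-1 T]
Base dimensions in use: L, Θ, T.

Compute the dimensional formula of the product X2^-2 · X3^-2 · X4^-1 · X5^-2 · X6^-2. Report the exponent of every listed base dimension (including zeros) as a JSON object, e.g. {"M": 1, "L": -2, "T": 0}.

Write exponents as rows L,Θ,T / cols X1,X2,X3,X4,X5,X6:
  L: [ 0  1  1  2  1 -1]
  Θ: [-1  0  1  1  1  0]
  T: [-1 -1  0 -1  0  1]
  [L]: (-2)·1+(-2)·1+(-1)·2+(-2)·1+(-2)·-1 = -6
  [Θ]: (-2)·0+(-2)·1+(-1)·1+(-2)·1+(-2)·0 = -5
  [T]: (-2)·-1+(-2)·0+(-1)·-1+(-2)·0+(-2)·1 = 1
⇒ L^-6 Θ^-5 T

{"L": -6, "Θ": -5, "T": 1}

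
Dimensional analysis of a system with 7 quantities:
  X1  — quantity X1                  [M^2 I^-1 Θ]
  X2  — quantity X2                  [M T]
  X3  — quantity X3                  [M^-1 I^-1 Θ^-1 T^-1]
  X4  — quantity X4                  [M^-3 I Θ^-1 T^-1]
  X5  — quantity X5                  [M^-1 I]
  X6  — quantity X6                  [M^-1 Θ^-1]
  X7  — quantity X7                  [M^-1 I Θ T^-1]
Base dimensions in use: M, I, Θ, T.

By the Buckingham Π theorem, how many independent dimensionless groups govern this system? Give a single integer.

4

Write exponents as rows M,I,Θ,T / cols X1,X2,X3,X4,X5,X6,X7:
  M: [ 2  1 -1 -3 -1 -1 -1]
  I: [-1  0 -1  1  1  0  1]
  Θ: [ 1  0 -1 -1  0 -1  1]
  T: [ 0  1 -1 -1  0  0 -1]
RREF → pivots at {X1,X2,X3} ⇒ r = 3
Π count = n − r = 7 − 3 = 4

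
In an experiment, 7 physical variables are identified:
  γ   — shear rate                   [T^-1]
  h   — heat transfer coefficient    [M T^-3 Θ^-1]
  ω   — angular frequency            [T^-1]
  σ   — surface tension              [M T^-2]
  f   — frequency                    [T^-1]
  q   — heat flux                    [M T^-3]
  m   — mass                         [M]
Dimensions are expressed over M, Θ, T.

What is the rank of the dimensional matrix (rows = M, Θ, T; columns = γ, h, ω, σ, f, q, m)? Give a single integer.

3

Dimensional matrix (M×Θ×T by γ×h×ω×σ×f×q×m):
  M: [ 0  1  0  1  0  1  1]
  Θ: [ 0 -1  0  0  0  0  0]
  T: [-1 -3 -1 -2 -1 -3  0]
Row reduction gives pivot columns γ,h,σ; rank = 3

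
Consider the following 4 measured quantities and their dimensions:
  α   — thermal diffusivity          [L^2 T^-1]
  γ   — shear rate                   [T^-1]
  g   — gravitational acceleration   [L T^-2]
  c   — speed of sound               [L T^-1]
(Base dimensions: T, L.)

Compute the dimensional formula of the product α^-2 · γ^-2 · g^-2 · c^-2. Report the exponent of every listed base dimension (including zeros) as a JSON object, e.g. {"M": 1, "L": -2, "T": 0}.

{"T": 10, "L": -8}

Dimensional matrix (T×L by α×γ×g×c):
  T: [-1 -1 -2 -1]
  L: [ 2  0  1  1]
  [T]: (-2)·-1+(-2)·-1+(-2)·-2+(-2)·-1 = 10
  [L]: (-2)·2+(-2)·0+(-2)·1+(-2)·1 = -8
⇒ T^10 L^-8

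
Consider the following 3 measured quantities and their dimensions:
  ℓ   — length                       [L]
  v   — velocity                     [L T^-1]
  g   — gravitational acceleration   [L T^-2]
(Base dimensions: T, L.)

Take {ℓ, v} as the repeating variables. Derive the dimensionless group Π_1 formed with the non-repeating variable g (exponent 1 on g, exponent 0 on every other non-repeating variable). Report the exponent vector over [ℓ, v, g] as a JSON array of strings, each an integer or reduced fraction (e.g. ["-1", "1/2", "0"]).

["1", "-2", "1"]

Exponent matrix [T,L] × [ℓ,v,g]:
  T: [ 0 -1 -2]
  L: [ 1  1  1]
Echelon form has 2 nonzero rows (pivots: ℓ,v)
Pivot set = {ℓ,v}, free = {g}
RREF:
  r0: [   1    0   -1]
  r1: [   0    1    2]
Fix exponent of g at 1; solve each RREF row for its pivot's exponent:
  r0: exp(ℓ) + (-1)·1 = 0 ⇒ exp(ℓ) = 1
  r1: exp(v) + (2)·1 = 0 ⇒ exp(v) = -2
Π_1 = ℓ · v^-2 · g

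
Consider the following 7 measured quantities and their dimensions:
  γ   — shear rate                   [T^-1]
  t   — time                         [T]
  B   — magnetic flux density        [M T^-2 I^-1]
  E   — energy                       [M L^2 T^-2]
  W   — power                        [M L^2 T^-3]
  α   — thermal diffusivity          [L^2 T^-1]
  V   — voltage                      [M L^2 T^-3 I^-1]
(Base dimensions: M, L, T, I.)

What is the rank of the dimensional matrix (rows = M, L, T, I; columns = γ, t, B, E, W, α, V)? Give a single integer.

Exponent matrix [M,L,T,I] × [γ,t,B,E,W,α,V]:
  M: [ 0  0  1  1  1  0  1]
  L: [ 0  0  0  2  2  2  2]
  T: [-1  1 -2 -2 -3 -1 -3]
  I: [ 0  0 -1  0  0  0 -1]
Echelon form has 4 nonzero rows (pivots: γ,B,E,α)

4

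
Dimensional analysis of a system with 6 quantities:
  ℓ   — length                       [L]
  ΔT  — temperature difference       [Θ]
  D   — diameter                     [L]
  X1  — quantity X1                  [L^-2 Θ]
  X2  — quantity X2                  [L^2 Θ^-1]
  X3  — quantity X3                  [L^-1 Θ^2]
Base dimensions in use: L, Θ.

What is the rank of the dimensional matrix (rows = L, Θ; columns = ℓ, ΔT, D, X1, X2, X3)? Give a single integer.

Exponent matrix [L,Θ] × [ℓ,ΔT,D,X1,X2,X3]:
  L: [ 1  0  1 -2  2 -1]
  Θ: [ 0  1  0  1 -1  2]
Echelon form has 2 nonzero rows (pivots: ℓ,ΔT)

2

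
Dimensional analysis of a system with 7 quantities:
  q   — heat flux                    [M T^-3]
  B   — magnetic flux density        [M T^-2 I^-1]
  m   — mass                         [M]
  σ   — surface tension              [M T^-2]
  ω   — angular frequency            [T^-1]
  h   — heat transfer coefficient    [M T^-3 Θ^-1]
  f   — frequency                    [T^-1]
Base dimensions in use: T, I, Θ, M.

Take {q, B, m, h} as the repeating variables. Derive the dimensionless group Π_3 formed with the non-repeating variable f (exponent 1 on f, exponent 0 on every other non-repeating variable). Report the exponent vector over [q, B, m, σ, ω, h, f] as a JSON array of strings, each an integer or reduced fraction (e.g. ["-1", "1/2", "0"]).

Exponent matrix [T,I,Θ,M] × [q,B,m,σ,ω,h,f]:
  T: [-3 -2  0 -2 -1 -3 -1]
  I: [ 0 -1  0  0  0  0  0]
  Θ: [ 0  0  0  0  0 -1  0]
  M: [ 1  1  1  1  0  1  0]
Echelon form has 4 nonzero rows (pivots: q,B,m,h)
Repeat: q,B,m,h; free: σ,ω,f
RREF:
  r0: [   1    0    0  2/3  1/3    0  1/3]
  r1: [   0    1    0    0    0    0    0]
  r2: [   0    0    1  1/3 -1/3    0 -1/3]
  r3: [   0    0    0    0    0    1    0]
Fix exponent of f at 1, σ at 0, ω at 0; solve each RREF row for its pivot's exponent:
  r0: exp(q) + (1/3)·1 = 0 ⇒ exp(q) = -1/3
  r1: exp(B) + (0)·1 = 0 ⇒ exp(B) = 0
  r2: exp(m) + (-1/3)·1 = 0 ⇒ exp(m) = 1/3
  r3: exp(h) + (0)·1 = 0 ⇒ exp(h) = 0
Π_3 = q^(-1/3) · m^(1/3) · f

["-1/3", "0", "1/3", "0", "0", "0", "1"]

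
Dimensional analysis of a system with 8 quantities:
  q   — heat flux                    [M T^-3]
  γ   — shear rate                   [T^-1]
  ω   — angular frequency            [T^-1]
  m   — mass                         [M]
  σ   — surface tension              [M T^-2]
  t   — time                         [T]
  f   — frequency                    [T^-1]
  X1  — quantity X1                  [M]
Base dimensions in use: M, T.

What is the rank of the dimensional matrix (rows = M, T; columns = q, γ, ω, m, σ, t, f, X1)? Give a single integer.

Exponent matrix [M,T] × [q,γ,ω,m,σ,t,f,X1]:
  M: [ 1  0  0  1  1  0  0  1]
  T: [-3 -1 -1  0 -2  1 -1  0]
Row reduction gives pivot columns q,γ; rank = 2

2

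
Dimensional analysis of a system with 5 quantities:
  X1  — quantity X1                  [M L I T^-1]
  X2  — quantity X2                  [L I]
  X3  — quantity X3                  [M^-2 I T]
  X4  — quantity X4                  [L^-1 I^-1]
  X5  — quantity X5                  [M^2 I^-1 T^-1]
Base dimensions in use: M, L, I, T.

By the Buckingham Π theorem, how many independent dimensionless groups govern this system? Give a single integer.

Exponent matrix [M,L,I,T] × [X1,X2,X3,X4,X5]:
  M: [ 1  0 -2  0  2]
  L: [ 1  1  0 -1  0]
  I: [ 1  1  1 -1 -1]
  T: [-1  0  1  0 -1]
RREF → pivots at {X1,X2,X3} ⇒ r = 3
5 vars − rank 3 = 2 Π groups

2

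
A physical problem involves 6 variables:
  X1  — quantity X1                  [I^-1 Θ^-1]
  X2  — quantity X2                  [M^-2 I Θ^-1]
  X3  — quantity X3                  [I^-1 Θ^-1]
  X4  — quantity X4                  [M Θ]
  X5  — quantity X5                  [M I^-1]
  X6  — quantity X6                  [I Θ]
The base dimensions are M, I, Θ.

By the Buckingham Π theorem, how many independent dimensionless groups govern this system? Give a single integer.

4

Write exponents as rows M,I,Θ / cols X1,X2,X3,X4,X5,X6:
  M: [ 0 -2  0  1  1  0]
  I: [-1  1 -1  0 -1  1]
  Θ: [-1 -1 -1  1  0  1]
Row reduction gives pivot columns X1,X2; rank = 2
Π count = n − r = 6 − 2 = 4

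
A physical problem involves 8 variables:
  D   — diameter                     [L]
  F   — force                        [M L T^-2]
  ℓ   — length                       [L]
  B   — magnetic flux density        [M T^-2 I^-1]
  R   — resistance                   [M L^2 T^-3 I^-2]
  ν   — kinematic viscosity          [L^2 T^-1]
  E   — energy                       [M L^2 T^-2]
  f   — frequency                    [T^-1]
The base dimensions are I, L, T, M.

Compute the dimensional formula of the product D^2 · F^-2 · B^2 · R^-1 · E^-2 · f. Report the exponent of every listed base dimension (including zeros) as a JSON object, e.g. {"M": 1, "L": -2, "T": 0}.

Write exponents as rows I,L,T,M / cols D,F,ℓ,B,R,ν,E,f:
  I: [ 0  0  0 -1 -2  0  0  0]
  L: [ 1  1  1  0  2  2  2  0]
  T: [ 0 -2  0 -2 -3 -1 -2 -1]
  M: [ 0  1  0  1  1  0  1  0]
  [I]: (2)·0+(-2)·0+(2)·-1+(-1)·-2+(-2)·0+(1)·0 = 0
  [L]: (2)·1+(-2)·1+(2)·0+(-1)·2+(-2)·2+(1)·0 = -6
  [T]: (2)·0+(-2)·-2+(2)·-2+(-1)·-3+(-2)·-2+(1)·-1 = 6
  [M]: (2)·0+(-2)·1+(2)·1+(-1)·1+(-2)·1+(1)·0 = -3
⇒ L^-6 T^6 M^-3

{"I": 0, "L": -6, "T": 6, "M": -3}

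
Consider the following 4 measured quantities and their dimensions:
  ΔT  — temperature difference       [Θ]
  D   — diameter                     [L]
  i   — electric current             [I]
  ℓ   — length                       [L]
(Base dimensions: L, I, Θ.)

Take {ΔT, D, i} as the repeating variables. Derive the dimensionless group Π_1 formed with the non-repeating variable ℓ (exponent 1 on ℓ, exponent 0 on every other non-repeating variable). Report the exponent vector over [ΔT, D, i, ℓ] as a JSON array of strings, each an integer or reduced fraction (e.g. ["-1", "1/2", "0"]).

["0", "-1", "0", "1"]

Dimensional matrix (L×I×Θ by ΔT×D×i×ℓ):
  L: [ 0  1  0  1]
  I: [ 0  0  1  0]
  Θ: [ 1  0  0  0]
Echelon form has 3 nonzero rows (pivots: ΔT,D,i)
Pivot set = {ΔT,D,i}, free = {ℓ}
RREF:
  r0: [   1    0    0    0]
  r1: [   0    1    0    1]
  r2: [   0    0    1    0]
Fix exponent of ℓ at 1; solve each RREF row for its pivot's exponent:
  r0: exp(ΔT) + (0)·1 = 0 ⇒ exp(ΔT) = 0
  r1: exp(D) + (1)·1 = 0 ⇒ exp(D) = -1
  r2: exp(i) + (0)·1 = 0 ⇒ exp(i) = 0
Π_1 = D^-1 · ℓ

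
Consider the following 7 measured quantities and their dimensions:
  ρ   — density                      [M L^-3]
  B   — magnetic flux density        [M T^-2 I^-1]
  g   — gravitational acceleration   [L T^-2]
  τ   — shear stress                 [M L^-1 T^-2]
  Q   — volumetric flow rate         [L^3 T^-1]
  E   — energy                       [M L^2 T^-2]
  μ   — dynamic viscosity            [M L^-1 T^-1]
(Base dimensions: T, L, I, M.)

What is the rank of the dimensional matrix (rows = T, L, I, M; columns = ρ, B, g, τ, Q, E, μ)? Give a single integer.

4

Write exponents as rows T,L,I,M / cols ρ,B,g,τ,Q,E,μ:
  T: [ 0 -2 -2 -2 -1 -2 -1]
  L: [-3  0  1 -1  3  2 -1]
  I: [ 0 -1  0  0  0  0  0]
  M: [ 1  1  0  1  0  1  1]
Row reduction gives pivot columns ρ,B,g,τ; rank = 4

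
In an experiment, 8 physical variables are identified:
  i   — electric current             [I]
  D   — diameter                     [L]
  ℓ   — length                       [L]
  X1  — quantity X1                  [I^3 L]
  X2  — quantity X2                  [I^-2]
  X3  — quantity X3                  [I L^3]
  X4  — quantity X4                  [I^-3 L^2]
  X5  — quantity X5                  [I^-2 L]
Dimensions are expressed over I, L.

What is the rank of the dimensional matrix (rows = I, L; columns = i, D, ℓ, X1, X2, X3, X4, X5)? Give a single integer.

Exponent matrix [I,L] × [i,D,ℓ,X1,X2,X3,X4,X5]:
  I: [ 1  0  0  3 -2  1 -3 -2]
  L: [ 0  1  1  1  0  3  2  1]
Echelon form has 2 nonzero rows (pivots: i,D)

2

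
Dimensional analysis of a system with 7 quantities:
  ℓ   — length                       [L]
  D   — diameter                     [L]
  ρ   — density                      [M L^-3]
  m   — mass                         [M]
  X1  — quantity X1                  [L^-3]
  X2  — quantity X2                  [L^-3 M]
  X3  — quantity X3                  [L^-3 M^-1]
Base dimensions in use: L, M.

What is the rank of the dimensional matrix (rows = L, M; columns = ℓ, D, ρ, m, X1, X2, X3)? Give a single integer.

2

Exponent matrix [L,M] × [ℓ,D,ρ,m,X1,X2,X3]:
  L: [ 1  1 -3  0 -3 -3 -3]
  M: [ 0  0  1  1  0  1 -1]
RREF → pivots at {ℓ,ρ} ⇒ r = 2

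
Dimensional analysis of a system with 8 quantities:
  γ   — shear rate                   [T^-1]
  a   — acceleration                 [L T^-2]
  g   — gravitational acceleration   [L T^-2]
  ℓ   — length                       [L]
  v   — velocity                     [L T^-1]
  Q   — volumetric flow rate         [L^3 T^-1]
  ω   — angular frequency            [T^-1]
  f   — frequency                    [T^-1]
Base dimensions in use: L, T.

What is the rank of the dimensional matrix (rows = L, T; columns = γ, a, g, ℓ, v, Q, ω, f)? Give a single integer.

Write exponents as rows L,T / cols γ,a,g,ℓ,v,Q,ω,f:
  L: [ 0  1  1  1  1  3  0  0]
  T: [-1 -2 -2  0 -1 -1 -1 -1]
Row reduction gives pivot columns γ,a; rank = 2

2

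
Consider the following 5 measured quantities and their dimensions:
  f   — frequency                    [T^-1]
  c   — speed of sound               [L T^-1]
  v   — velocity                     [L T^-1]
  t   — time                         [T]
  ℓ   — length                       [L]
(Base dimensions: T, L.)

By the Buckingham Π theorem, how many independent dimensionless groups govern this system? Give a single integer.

3

Exponent matrix [T,L] × [f,c,v,t,ℓ]:
  T: [-1 -1 -1  1  0]
  L: [ 0  1  1  0  1]
RREF → pivots at {f,c} ⇒ r = 2
Π count = n − r = 5 − 2 = 3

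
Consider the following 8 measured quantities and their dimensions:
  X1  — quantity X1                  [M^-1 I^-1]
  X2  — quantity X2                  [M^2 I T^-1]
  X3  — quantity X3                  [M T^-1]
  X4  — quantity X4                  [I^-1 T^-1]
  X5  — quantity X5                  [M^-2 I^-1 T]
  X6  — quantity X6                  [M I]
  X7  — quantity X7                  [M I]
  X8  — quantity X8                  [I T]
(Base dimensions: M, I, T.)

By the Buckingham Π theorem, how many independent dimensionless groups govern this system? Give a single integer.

Exponent matrix [M,I,T] × [X1,X2,X3,X4,X5,X6,X7,X8]:
  M: [-1  2  1  0 -2  1  1  0]
  I: [-1  1  0 -1 -1  1  1  1]
  T: [ 0 -1 -1 -1  1  0  0  1]
Echelon form has 2 nonzero rows (pivots: X1,X2)
n=8, r=2 ⇒ 6 dimensionless groups

6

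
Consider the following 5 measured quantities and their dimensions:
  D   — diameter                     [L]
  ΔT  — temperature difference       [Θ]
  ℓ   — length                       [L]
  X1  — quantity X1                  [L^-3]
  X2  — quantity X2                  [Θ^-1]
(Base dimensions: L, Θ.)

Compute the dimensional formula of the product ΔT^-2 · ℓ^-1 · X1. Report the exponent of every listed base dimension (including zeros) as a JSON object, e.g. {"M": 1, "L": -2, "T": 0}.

{"L": -4, "Θ": -2}

Write exponents as rows L,Θ / cols D,ΔT,ℓ,X1,X2:
  L: [ 1  0  1 -3  0]
  Θ: [ 0  1  0  0 -1]
  [L]: (-2)·0+(-1)·1+(1)·-3 = -4
  [Θ]: (-2)·1+(-1)·0+(1)·0 = -2
⇒ L^-4 Θ^-2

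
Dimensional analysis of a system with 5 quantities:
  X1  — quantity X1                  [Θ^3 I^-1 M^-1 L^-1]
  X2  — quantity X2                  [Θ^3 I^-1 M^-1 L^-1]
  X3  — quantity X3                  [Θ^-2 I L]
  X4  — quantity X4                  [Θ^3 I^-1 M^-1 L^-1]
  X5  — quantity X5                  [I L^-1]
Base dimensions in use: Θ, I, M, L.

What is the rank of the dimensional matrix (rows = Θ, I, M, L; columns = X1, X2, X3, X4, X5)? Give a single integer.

3

Exponent matrix [Θ,I,M,L] × [X1,X2,X3,X4,X5]:
  Θ: [ 3  3 -2  3  0]
  I: [-1 -1  1 -1  1]
  M: [-1 -1  0 -1  0]
  L: [-1 -1  1 -1 -1]
RREF → pivots at {X1,X3,X5} ⇒ r = 3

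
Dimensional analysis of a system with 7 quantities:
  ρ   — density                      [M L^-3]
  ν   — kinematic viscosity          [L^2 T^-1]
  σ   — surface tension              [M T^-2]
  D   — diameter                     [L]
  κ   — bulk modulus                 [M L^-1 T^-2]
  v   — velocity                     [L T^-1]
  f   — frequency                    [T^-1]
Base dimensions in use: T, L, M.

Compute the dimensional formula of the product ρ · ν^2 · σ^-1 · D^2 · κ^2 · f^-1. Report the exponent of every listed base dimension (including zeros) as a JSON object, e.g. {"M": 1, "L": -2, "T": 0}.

Exponent matrix [T,L,M] × [ρ,ν,σ,D,κ,v,f]:
  T: [ 0 -1 -2  0 -2 -1 -1]
  L: [-3  2  0  1 -1  1  0]
  M: [ 1  0  1  0  1  0  0]
  [T]: (1)·0+(2)·-1+(-1)·-2+(2)·0+(2)·-2+(-1)·-1 = -3
  [L]: (1)·-3+(2)·2+(-1)·0+(2)·1+(2)·-1+(-1)·0 = 1
  [M]: (1)·1+(2)·0+(-1)·1+(2)·0+(2)·1+(-1)·0 = 2
⇒ T^-3 L M^2

{"T": -3, "L": 1, "M": 2}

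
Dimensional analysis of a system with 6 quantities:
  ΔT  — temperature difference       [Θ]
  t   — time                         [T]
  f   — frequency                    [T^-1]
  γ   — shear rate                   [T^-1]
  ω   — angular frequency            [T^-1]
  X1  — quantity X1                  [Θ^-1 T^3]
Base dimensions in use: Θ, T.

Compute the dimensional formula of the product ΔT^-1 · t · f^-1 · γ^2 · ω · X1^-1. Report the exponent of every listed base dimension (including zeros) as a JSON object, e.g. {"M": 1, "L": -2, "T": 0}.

{"Θ": 0, "T": -4}

Exponent matrix [Θ,T] × [ΔT,t,f,γ,ω,X1]:
  Θ: [ 1  0  0  0  0 -1]
  T: [ 0  1 -1 -1 -1  3]
  [Θ]: (-1)·1+(1)·0+(-1)·0+(2)·0+(1)·0+(-1)·-1 = 0
  [T]: (-1)·0+(1)·1+(-1)·-1+(2)·-1+(1)·-1+(-1)·3 = -4
⇒ T^-4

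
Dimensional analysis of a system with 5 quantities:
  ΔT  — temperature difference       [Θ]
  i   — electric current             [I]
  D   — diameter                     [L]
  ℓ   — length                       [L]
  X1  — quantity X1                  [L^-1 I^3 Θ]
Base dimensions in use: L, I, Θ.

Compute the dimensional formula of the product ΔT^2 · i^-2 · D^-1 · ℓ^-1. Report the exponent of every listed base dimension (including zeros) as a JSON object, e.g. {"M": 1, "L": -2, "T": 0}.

Exponent matrix [L,I,Θ] × [ΔT,i,D,ℓ,X1]:
  L: [ 0  0  1  1 -1]
  I: [ 0  1  0  0  3]
  Θ: [ 1  0  0  0  1]
  [L]: (2)·0+(-2)·0+(-1)·1+(-1)·1 = -2
  [I]: (2)·0+(-2)·1+(-1)·0+(-1)·0 = -2
  [Θ]: (2)·1+(-2)·0+(-1)·0+(-1)·0 = 2
⇒ L^-2 I^-2 Θ^2

{"L": -2, "I": -2, "Θ": 2}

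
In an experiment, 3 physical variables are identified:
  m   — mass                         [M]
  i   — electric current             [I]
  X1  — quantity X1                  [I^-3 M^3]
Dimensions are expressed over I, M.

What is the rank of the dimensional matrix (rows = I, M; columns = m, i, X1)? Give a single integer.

Exponent matrix [I,M] × [m,i,X1]:
  I: [ 0  1 -3]
  M: [ 1  0  3]
Echelon form has 2 nonzero rows (pivots: m,i)

2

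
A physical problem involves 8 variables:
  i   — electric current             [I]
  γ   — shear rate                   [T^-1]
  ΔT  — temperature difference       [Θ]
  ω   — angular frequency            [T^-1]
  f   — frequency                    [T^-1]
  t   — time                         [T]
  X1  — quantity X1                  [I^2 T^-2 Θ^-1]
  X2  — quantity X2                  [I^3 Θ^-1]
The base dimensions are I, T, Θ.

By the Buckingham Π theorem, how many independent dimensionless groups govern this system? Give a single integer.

Dimensional matrix (I×T×Θ by i×γ×ΔT×ω×f×t×X1×X2):
  I: [ 1  0  0  0  0  0  2  3]
  T: [ 0 -1  0 -1 -1  1 -2  0]
  Θ: [ 0  0  1  0  0  0 -1 -1]
RREF → pivots at {i,γ,ΔT} ⇒ r = 3
n=8, r=3 ⇒ 5 dimensionless groups

5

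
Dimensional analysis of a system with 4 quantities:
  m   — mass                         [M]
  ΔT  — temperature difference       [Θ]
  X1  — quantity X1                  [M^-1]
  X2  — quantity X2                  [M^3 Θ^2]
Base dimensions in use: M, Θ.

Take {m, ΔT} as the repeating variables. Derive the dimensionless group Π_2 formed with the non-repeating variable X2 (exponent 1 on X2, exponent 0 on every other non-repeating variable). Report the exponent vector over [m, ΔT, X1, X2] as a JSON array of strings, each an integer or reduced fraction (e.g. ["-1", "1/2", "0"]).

Dimensional matrix (M×Θ by m×ΔT×X1×X2):
  M: [ 1  0 -1  3]
  Θ: [ 0  1  0  2]
Row reduction gives pivot columns m,ΔT; rank = 2
Pivot set = {m,ΔT}, free = {X1,X2}
RREF:
  r0: [   1    0   -1    3]
  r1: [   0    1    0    2]
Fix exponent of X2 at 1, X1 at 0; solve each RREF row for its pivot's exponent:
  r0: exp(m) + (3)·1 = 0 ⇒ exp(m) = -3
  r1: exp(ΔT) + (2)·1 = 0 ⇒ exp(ΔT) = -2
Π_2 = m^-3 · ΔT^-2 · X2

["-3", "-2", "0", "1"]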